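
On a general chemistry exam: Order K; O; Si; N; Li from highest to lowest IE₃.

After 2 electrons have been removed, what remains? K²⁺ is already 1 electron into the core; O²⁺ still has 4 valence electrons; Si²⁺ still has 2 valence electrons; N²⁺ still has 3 valence electrons; Li²⁺ is already 1 electron into the core.
Usually core removal costs more than valence removal, but here the competition is close: a tightly held n=2 valence electron can cost more to remove than an n=3 core electron, so the actual values have to decide it.
Valence configurations: O²⁺ [He]2s²2p², Si²⁺ [Ne]3s², N²⁺ [He]2s²2p¹.
The numbers (kJ/mol): K 4420, O 5300, Si 3232, N 4578, Li 11815.
Putting it together, IE_3: Si < K < N < O < Li.

Li > O > N > K > Si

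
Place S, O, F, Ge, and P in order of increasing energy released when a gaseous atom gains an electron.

P < Ge < O < S < F

O is in period 2, group 16; F is in period 2, group 17; P is in period 3, group 15; S is in period 3, group 16; Ge is in period 4, group 14.
Atoms with high Z_eff and room in the valence shell (especially the halogens) have the most exothermic electron affinities.
Neither a single period nor a single group — weigh both effects.
Ge > P: this pair runs against the simple trend — see the exception note.
O > Ge: relative to Ge, both the across-period and down-group shifts push O's electron affinity up.
S > O: this pair runs against the simple trend — see the exception note.
F > S: both effects reinforce here, so F is clearly the higher of the two.
Note the exception: Ge has a higher electron affinity than P, contrary to the simple trend — adding an electron to P's half-filled np³ subshell costs electron-pairing energy.
Note the exception: S has a higher electron affinity than O, contrary to the simple trend — the compact 2p subshell of O repels the added electron more than S's larger 3p does.
Approximate values (kJ/mol): O 141, F 328, P 72, S 200, Ge 119.
So from lowest to highest: P < Ge < O < S < F.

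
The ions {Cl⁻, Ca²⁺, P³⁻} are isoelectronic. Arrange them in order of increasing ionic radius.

Ca²⁺ < Cl⁻ < P³⁻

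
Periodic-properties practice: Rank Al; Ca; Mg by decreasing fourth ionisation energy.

Al, Mg, Ca

Consider each +3 ion: Al³⁺ is the bare [Ne] core; Ca³⁺ is already 1 electron into the core; Mg³⁺ is already 1 electron into the core.
All of these are removing an electron from a noble-gas core or deeper; the smaller core (lower principal quantum number) is held far more tightly, and within a period the higher nuclear charge binds the same core more tightly.
The numbers (kJ/mol): Al 11577, Ca 6491, Mg 10543.
So the fourth ionization energies run Ca < Mg < Al.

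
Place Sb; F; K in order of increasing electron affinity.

F is in period 2, group 17; K is in period 4, group 1; Sb is in period 5, group 15.
Adding an electron releases more energy for atoms nearer the top right (short of the noble gases).
These span different periods and groups, so the two trends combine.
Sb > K: the two effects oppose for this pair; the across-period effect wins (103 vs 48 kJ/mol).
F > Sb: both effects reinforce here, so F is clearly the higher of the two.
Tabulated electron affinity (kJ/mol): F 328, K 48, Sb 103.
So from lowest to highest: K < Sb < F.

K, Sb, F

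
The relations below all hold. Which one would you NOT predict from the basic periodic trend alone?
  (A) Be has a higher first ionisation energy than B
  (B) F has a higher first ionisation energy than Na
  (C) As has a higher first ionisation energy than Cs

(A)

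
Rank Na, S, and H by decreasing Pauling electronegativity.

S, H, Na

H is in period 1, group 1; Na is in period 3, group 1; S is in period 3, group 16.
Electronegativity increases across a period and decreases down a group, tracking effective nuclear charge and atomic size.
Here both period and group differ, so the two effects have to be weighed against each other.
H > Na: they share group 1; the group trend gives H the larger value.
S > H: the two effects oppose for this pair; the across-period effect wins (2.58 vs 2.20).
Tabulated electronegativity (Pauling): H 2.20, Na 0.93, S 2.58.
So from highest to lowest: S > H > Na.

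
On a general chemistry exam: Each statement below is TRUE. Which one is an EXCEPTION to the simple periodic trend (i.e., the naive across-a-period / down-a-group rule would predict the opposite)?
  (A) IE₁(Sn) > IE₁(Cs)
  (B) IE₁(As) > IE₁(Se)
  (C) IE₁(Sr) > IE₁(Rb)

(B)

The general trend: first ionisation energy increases across a period and decreases down a group.
(A) Sn (period 5, group 14) vs Cs (period 6, group 1): the stated order agrees with the simple trend.
(B) As (period 4, group 15) vs Se (period 4, group 16): the stated order contradicts the simple trend.
(C) Sr (period 5, group 2) vs Rb (period 5, group 1): the stated order agrees with the simple trend.
The exception is (B): Se (4p⁴) ionizes more easily than half-filled As (4p³).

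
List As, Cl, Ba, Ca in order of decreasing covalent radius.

Cl is in period 3, group 17; Ca is in period 4, group 2; As is in period 4, group 15; Ba is in period 6, group 2.
Radius decreases left→right (rising Z_eff, same n) and increases top→bottom (higher n).
These span different periods and groups, so the two trends combine.
As > Cl: relative to Cl, both the across-period and down-group shifts push As's atomic radius up.
Ca > As: Ca lies to the left of As in period 4, so the across-period effect alone puts Ca larger.
Ba > Ca: they share group 2; the group trend gives Ba the larger value.
Approximate values (pm): Cl 99, Ca 171, As 121, Ba 196.
So from largest to smallest: Ba > Ca > As > Cl.

Ba > Ca > As > Cl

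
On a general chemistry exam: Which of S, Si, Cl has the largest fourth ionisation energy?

Cl

IE_4 is the cost of taking one more electron from the +3 cation: S³⁺ still has 3 valence electrons; Si³⁺ still has 1 valence electron; Cl³⁺ still has 4 valence electrons.
All are still removing valence electrons, so compare the +3 ions as you would atoms: IE_4 generally rises across a period (higher Z_eff) and falls down a group (larger shell), subject to the usual subshell exceptions.
Valence configurations: S³⁺ [Ne]3s²3p¹, Si³⁺ [Ne]3s¹, Cl³⁺ [Ne]3s²3p².
The numbers (kJ/mol): S 4556, Si 4356, Cl 5159.
Overall IE_4 order: Si < S < Cl.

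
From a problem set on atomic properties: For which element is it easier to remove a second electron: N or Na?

N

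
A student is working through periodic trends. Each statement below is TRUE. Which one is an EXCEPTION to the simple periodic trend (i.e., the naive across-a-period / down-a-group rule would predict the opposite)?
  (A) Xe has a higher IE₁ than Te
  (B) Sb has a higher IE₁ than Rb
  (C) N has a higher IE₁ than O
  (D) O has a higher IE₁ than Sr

(C)

The general trend: IE₁ increases across a period and decreases down a group.
(A) Xe (period 5, group 18) vs Te (period 5, group 16): the stated order agrees with the simple trend.
(B) Sb (period 5, group 15) vs Rb (period 5, group 1): the stated order agrees with the simple trend.
(C) N (period 2, group 15) vs O (period 2, group 16): the stated order contradicts the simple trend.
(D) O (period 2, group 16) vs Sr (period 5, group 2): the stated order agrees with the simple trend.
The exception is (C): pairing an electron in O's 2p⁴ costs repulsion energy, so O ionizes more easily than half-filled N (2p³).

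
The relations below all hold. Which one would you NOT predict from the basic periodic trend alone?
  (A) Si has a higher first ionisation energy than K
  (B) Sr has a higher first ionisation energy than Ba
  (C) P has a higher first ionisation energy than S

(C)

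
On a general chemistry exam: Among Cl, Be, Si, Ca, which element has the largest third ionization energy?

Be

After 2 electrons have been removed, what remains? Cl²⁺ still has 5 valence electrons; Be²⁺ is the bare [He] core; Si²⁺ still has 2 valence electrons; Ca²⁺ is the bare [Ar] core.
Pulling an electron out of a noble-gas core costs far more than removing a remaining valence electron, so Ca and Be sit at the high end of IE_3.
Valence configurations: Cl²⁺ [Ne]3s²3p³, Si²⁺ [Ne]3s².
The numbers (kJ/mol): Cl 3822, Be 14849, Si 3232, Ca 4912.
Hence IE_3: Si < Cl < Ca < Be.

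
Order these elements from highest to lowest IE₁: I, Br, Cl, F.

F is in period 2, group 17; Cl is in period 3, group 17; Br is in period 4, group 17; I is in period 5, group 17.
IE₁ increases left→right with effective nuclear charge and decreases top→bottom as the valence shell moves farther out.
All are in group 17, so first ionization energy increases up the group.
So from highest to lowest: F > Cl > Br > I.

F, Cl, Br, I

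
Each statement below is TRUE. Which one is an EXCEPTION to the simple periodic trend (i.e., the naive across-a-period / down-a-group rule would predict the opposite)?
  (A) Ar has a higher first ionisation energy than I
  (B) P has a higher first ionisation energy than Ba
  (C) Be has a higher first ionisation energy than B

(C)

The general trend: first ionisation energy increases across a period and decreases down a group.
(A) Ar (period 3, group 18) vs I (period 5, group 17): the stated order agrees with the simple trend.
(B) P (period 3, group 15) vs Ba (period 6, group 2): the stated order agrees with the simple trend.
(C) Be (period 2, group 2) vs B (period 2, group 13): the stated order contradicts the simple trend.
The exception is (C): removing B's lone 2p electron is easier than breaking Be's filled 2s².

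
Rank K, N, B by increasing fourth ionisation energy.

K < N < B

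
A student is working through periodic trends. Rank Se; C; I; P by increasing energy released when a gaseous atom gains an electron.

P < C < Se < I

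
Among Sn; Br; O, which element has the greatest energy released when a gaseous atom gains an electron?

O is in period 2, group 16; Br is in period 4, group 17; Sn is in period 5, group 14.
Electron affinity generally becomes more exothermic across a period toward the halogens and less exothermic down a group.
Here both period and group differ, so the two effects have to be weighed against each other.
O > Sn: both effects reinforce here, so O is clearly the higher of the two.
Br > O: the two effects oppose for this pair; the across-period effect wins (325 vs 141 kJ/mol).
Tabulated electron affinity (kJ/mol): O 141, Br 325, Sn 107.
The greatest energy released when a gaseous atom gains an electron among these belongs to Br.

Br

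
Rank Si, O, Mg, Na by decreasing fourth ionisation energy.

After 3 electrons have been removed, what remains? Si³⁺ still has 1 valence electron; O³⁺ still has 3 valence electrons; Mg³⁺ is already 1 electron into the core; Na³⁺ is already 2 electrons into the core.
Breaking into a closed-shell core is much more expensive than removing a leftover valence electron — Na and Mg have the largest IE_4 here.
Valence configurations: Si³⁺ [Ne]3s¹, O³⁺ [He]2s²2p¹.
The numbers (kJ/mol): Si 4356, O 7469, Mg 10543, Na 9543.
Hence IE_4: Si < O < Na < Mg.

Mg > Na > O > Si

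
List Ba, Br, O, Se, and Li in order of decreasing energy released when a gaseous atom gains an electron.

EA tends to increase across a period and decrease down a group, though the pattern is less regular than for IE or radius.
These span different periods and groups, so the two trends combine.
Li > Ba: the two effects oppose for this pair; the down-group effect wins (60 vs 14 kJ/mol).
O > Li: O lies to the right of Li in period 2, so the across-period effect alone puts O higher.
Se > O: this pair runs against the simple trend — see the exception note.
Br > Se: Br lies to the right of Se in period 4, so the across-period effect alone puts Br higher.
Note the exception: Se has a higher electron affinity than O, contrary to the simple trend — O's compact 2p subshell gives strong electron–electron repulsion on the added electron.
Approximate values (kJ/mol): Li 60, O 141, Se 195, Br 325, Ba 14.
So from highest to lowest: Br > Se > O > Li > Ba.

Br, Se, O, Li, Ba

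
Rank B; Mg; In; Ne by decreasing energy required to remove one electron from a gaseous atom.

Ne > B > Mg > In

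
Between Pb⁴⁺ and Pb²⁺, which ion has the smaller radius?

Pb⁴⁺

Both ions have Z = 82 protons, but Pb⁴⁺ has lost more electrons, so its remaining electrons feel a larger effective nuclear charge per electron and are pulled in more tightly.
Higher positive charge → smaller ion, so Pb²⁺ > Pb⁴⁺.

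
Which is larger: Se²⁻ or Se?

Se²⁻

Forming Se²⁻ adds 2 electrons to Se. More electron–electron repulsion in the same shell, with unchanged nuclear charge, lets the cloud expand.
An anion is larger than its parent atom: Se²⁻ > Se.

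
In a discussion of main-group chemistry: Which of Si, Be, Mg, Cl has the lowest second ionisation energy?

Mg

Consider each +1 ion: Si⁺ still has 3 valence electrons; Be⁺ still has 1 valence electron; Mg⁺ still has 1 valence electron; Cl⁺ still has 6 valence electrons.
All are still removing valence electrons, so compare the +1 ions as you would atoms: IE_2 generally rises across a period (higher Z_eff) and falls down a group (larger shell), subject to the usual subshell exceptions.
Valence configurations: Si⁺ [Ne]3s²3p¹, Be⁺ [He]2s¹, Mg⁺ [Ne]3s¹, Cl⁺ [Ne]3s²3p⁴.
The numbers (kJ/mol): Si 1577, Be 1757, Mg 1451, Cl 2298.
Hence IE_2: Mg < Si < Be < Cl.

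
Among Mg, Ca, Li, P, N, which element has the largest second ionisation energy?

Li

After 1 electron has been removed, what remains? Mg⁺ still has 1 valence electron; Ca⁺ still has 1 valence electron; Li⁺ is the bare [He] core; P⁺ still has 4 valence electrons; N⁺ still has 4 valence electrons.
Core electrons are held far more tightly than valence electrons, so Li tops the IE_2 order.
Valence configurations: Mg⁺ [Ne]3s¹, Ca⁺ [Ar]4s¹, P⁺ [Ne]3s²3p², N⁺ [He]2s²2p².
Tabulated IE_2 (kJ/mol): Mg 1451, Ca 1145, Li 7298, P 1907, N 2856.
Putting it together, IE_2: Ca < Mg < P < N < Li.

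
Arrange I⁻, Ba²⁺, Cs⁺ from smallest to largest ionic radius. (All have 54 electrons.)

All of these have 54 electrons, so size is governed by nuclear charge alone: the more protons, the stronger the pull on the same electron cloud, and the smaller the ion.
Nuclear charges: Ba²⁺ (Z=56), Cs⁺ (Z=55), I⁻ (Z=53).
Smallest to largest: Ba²⁺ < Cs⁺ < I⁻.

Ba²⁺, Cs⁺, I⁻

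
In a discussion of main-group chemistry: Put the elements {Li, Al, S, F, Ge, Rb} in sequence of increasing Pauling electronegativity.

Atoms toward the upper right of the periodic table pull bonding electrons most strongly.
These span different periods and groups, so the two trends combine.
Li > Rb: they share group 1; the group trend gives Li the larger value.
Al > Li: period and group pull opposite ways; the across-period shift dominates (1.61 vs 0.98).
Ge > Al: the two effects oppose for this pair; the across-period effect wins (2.01 vs 1.61).
S > Ge: both effects reinforce here, so S is clearly the higher of the two.
F > S: both effects reinforce here, so F is clearly the higher of the two.
Approximate values (Pauling): Li 0.98, F 3.98, Al 1.61, S 2.58, Ge 2.01, Rb 0.82.
So from lowest to highest: Rb < Li < Al < Ge < S < F.

Rb, Li, Al, Ge, S, F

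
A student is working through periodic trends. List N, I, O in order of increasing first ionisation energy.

I < O < N

Across a period the outer electron is held more tightly (higher IE₁); down a group it sits in a higher shell, more shielded, and comes off more easily.
These span different periods and groups, so the two trends combine.
O > I: period and group pull opposite ways; the down-group shift dominates (1314 vs 1008 kJ/mol).
N > O: this pair runs against the simple trend — see the exception note.
Note the exception: N has a higher first ionization energy than O, contrary to the simple trend — pairing an electron in O's 2p⁴ costs repulsion energy, so O ionizes more easily than half-filled N (2p³).
Tabulated first ionization energy (kJ/mol): N 1402, O 1314, I 1008.
So from lowest to highest: I < O < N.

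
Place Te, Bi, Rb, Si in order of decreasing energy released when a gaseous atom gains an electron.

Te > Si > Bi > Rb

Si is in period 3, group 14; Rb is in period 5, group 1; Te is in period 5, group 16; Bi is in period 6, group 15.
Electron affinity generally becomes more exothermic across a period toward the halogens and less exothermic down a group.
These span different periods and groups, so the two trends combine.
Bi > Rb: the two effects oppose for this pair; the across-period effect wins (91 vs 47 kJ/mol).
Si > Bi: the two effects oppose for this pair; the down-group effect wins (134 vs 91 kJ/mol).
Te > Si: period and group pull opposite ways; the across-period shift dominates (190 vs 134 kJ/mol).
Tabulated electron affinity (kJ/mol): Si 134, Rb 47, Te 190, Bi 91.
So from highest to lowest: Te > Si > Bi > Rb.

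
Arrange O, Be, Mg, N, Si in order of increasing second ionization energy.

Mg, Si, Be, N, O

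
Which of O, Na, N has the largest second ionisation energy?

The second ionization energy removes an electron from the +1 ion. For each element: O⁺ still has 5 valence electrons; Na⁺ is the bare [Ne] core; N⁺ still has 4 valence electrons.
Pulling an electron out of a noble-gas core costs far more than removing a remaining valence electron, so Na sits at the high end of IE_2.
Valence configurations: O⁺ [He]2s²2p³, N⁺ [He]2s²2p².
Approximate IE_2 values (kJ/mol): O 3388, Na 4562, N 2856.
Putting it together, IE_2: N < O < Na.

Na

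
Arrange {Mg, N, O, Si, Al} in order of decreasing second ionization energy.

O > N > Al > Si > Mg

Consider each +1 ion: Mg⁺ still has 1 valence electron; N⁺ still has 4 valence electrons; O⁺ still has 5 valence electrons; Si⁺ still has 3 valence electrons; Al⁺ still has 2 valence electrons.
All are still removing valence electrons, so compare the +1 ions as you would atoms: IE_2 generally rises across a period (higher Z_eff) and falls down a group (larger shell), subject to the usual subshell exceptions.
Valence configurations: Mg⁺ [Ne]3s¹, N⁺ [He]2s²2p², O⁺ [He]2s²2p³, Si⁺ [Ne]3s²3p¹, Al⁺ [Ne]3s².
Si⁺ loses a lone 3p electron whereas Al⁺ must break into a filled 3s² pair, so IE_2(Al) > IE_2(Si) even though Si has the higher nuclear charge.
Tabulated IE_2 (kJ/mol): Mg 1451, N 2856, O 3388, Si 1577, Al 1817.
Putting it together, IE_2: Mg < Si < Al < N < O.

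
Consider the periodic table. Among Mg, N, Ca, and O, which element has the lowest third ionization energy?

IE_3 is the cost of taking one more electron from the +2 cation: Mg²⁺ is the bare [Ne] core; N²⁺ still has 3 valence electrons; Ca²⁺ is the bare [Ar] core; O²⁺ still has 4 valence electrons.
Usually core removal costs more than valence removal, but here the competition is close: a tightly held n=2 valence electron can cost more to remove than an n=3 core electron, so the actual values have to decide it.
Valence configurations: N²⁺ [He]2s²2p¹, O²⁺ [He]2s²2p².
Tabulated IE_3 (kJ/mol): Mg 7733, N 4578, Ca 4912, O 5300.
Overall IE_3 order: N < Ca < O < Mg.

N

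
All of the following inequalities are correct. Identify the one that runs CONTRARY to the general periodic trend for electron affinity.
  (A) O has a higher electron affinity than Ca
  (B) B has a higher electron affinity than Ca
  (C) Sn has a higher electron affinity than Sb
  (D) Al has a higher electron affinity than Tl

(C)

The general trend: electron affinity increases across a period and decreases down a group.
(A) O (period 2, group 16) vs Ca (period 4, group 2): the stated order agrees with the simple trend.
(B) B (period 2, group 13) vs Ca (period 4, group 2): the stated order agrees with the simple trend.
(C) Sn (period 5, group 14) vs Sb (period 5, group 15): the stated order contradicts the simple trend.
(D) Al (period 3, group 13) vs Tl (period 6, group 13): the stated order agrees with the simple trend.
The exception is (C): adding an electron to Sb's half-filled 5p³ is unfavourable, so Sn has the more exothermic EA.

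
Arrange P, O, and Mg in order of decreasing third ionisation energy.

Mg > O > P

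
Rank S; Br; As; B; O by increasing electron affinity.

B < As < O < S < Br

B is in period 2, group 13; O is in period 2, group 16; S is in period 3, group 16; As is in period 4, group 15; Br is in period 4, group 17.
Atoms with high Z_eff and room in the valence shell (especially the halogens) have the most exothermic electron affinities.
Neither a single period nor a single group — weigh both effects.
As > B: period and group pull opposite ways; the across-period shift dominates (78 vs 27 kJ/mol).
O > As: relative to As, both the across-period and down-group shifts push O's electron affinity up.
S > O: this pair runs against the simple trend — see the exception note.
Br > S: the two effects oppose for this pair; the across-period effect wins (325 vs 200 kJ/mol).
Note the exception: S has a higher electron affinity than O, contrary to the simple trend — the compact 2p subshell of O repels the added electron more than S's larger 3p does.
For reference (kJ/mol): B 27, O 141, S 200, As 78, Br 325.
So from lowest to highest: B < As < O < S < Br.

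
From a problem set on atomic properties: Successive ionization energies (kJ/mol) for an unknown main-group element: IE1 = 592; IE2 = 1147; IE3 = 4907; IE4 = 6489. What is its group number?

Group 2

Look for the largest jump between consecutive ionization energies: IE3/IE2 ≈ 4.3, far larger than any earlier ratio.
That jump marks the point where a core electron is being removed. So the atom has 2 valence electrons.
A main-group element with 2 valence electrons is in group 2.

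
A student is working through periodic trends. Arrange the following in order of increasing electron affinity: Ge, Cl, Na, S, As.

Na is in period 3, group 1; S is in period 3, group 16; Cl is in period 3, group 17; Ge is in period 4, group 14; As is in period 4, group 15.
Adding an electron releases more energy for atoms nearer the top right (short of the noble gases).
Neither a single period nor a single group — weigh both effects.
As > Na: period and group pull opposite ways; the across-period shift dominates (78 vs 53 kJ/mol).
Ge > As: this pair runs against the simple trend — see the exception note.
S > Ge: both effects reinforce here, so S is clearly the higher of the two.
Cl > S: Cl lies to the right of S in period 3, so the across-period effect alone puts Cl higher.
Note the exception: Ge has a higher electron affinity than As, contrary to the simple trend — adding an electron to As's half-filled 4p³ is unfavourable, so Ge (4p²) has the more exothermic EA.
For reference (kJ/mol): Na 53, S 200, Cl 349, Ge 119, As 78.
So from lowest to highest: Na < As < Ge < S < Cl.

Na < As < Ge < S < Cl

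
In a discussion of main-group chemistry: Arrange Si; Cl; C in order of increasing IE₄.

The fourth ionization energy removes an electron from the +3 ion. For each element: Si³⁺ still has 1 valence electron; Cl³⁺ still has 4 valence electrons; C³⁺ still has 1 valence electron.
All are still removing valence electrons, so compare the +3 ions as you would atoms: IE_4 generally rises across a period (higher Z_eff) and falls down a group (larger shell), subject to the usual subshell exceptions.
Valence configurations: Si³⁺ [Ne]3s¹, Cl³⁺ [Ne]3s²3p², C³⁺ [He]2s¹.
Approximate IE_4 values (kJ/mol): Si 4356, Cl 5159, C 6223.
Hence IE_4: Si < Cl < C.

Si, Cl, C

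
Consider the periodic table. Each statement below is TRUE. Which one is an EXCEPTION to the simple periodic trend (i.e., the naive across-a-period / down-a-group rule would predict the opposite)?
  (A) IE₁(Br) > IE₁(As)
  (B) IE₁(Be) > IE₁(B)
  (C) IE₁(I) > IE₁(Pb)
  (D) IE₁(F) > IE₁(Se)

The general trend: IE₁ increases across a period and decreases down a group.
(A) Br (period 4, group 17) vs As (period 4, group 15): the stated order agrees with the simple trend.
(B) Be (period 2, group 2) vs B (period 2, group 13): the stated order contradicts the simple trend.
(C) I (period 5, group 17) vs Pb (period 6, group 14): the stated order agrees with the simple trend.
(D) F (period 2, group 17) vs Se (period 4, group 16): the stated order agrees with the simple trend.
The exception is (B): removing B's lone 2p electron is easier than breaking Be's filled 2s².

(B)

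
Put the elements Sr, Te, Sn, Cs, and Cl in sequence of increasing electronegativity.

Cs < Sr < Sn < Te < Cl

Cl is in period 3, group 17; Sr is in period 5, group 2; Sn is in period 5, group 14; Te is in period 5, group 16; Cs is in period 6, group 1.
EN rises left→right (higher Z_eff, smaller atoms) and falls top→bottom (larger, more shielded atoms).
Here both period and group differ, so the two effects have to be weighed against each other.
Sr > Cs: both effects reinforce here, so Sr is clearly the higher of the two.
Sn > Sr: both are in period 5; the period trend gives Sn the larger value.
Te > Sn: Te lies to the right of Sn in period 5, so the across-period effect alone puts Te higher.
Cl > Te: both effects reinforce here, so Cl is clearly the higher of the two.
Tabulated electronegativity (Pauling): Cl 3.16, Sr 0.95, Sn 1.96, Te 2.10, Cs 0.79.
So from lowest to highest: Cs < Sr < Sn < Te < Cl.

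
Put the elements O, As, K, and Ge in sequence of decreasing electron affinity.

O > Ge > As > K

O is in period 2, group 16; K is in period 4, group 1; Ge is in period 4, group 14; As is in period 4, group 15.
Atoms with high Z_eff and room in the valence shell (especially the halogens) have the most exothermic electron affinities.
Here both period and group differ, so the two effects have to be weighed against each other.
As > K: both are in period 4; the period trend gives As the larger value.
Ge > As: this pair runs against the simple trend — see the exception note.
O > Ge: relative to Ge, both the across-period and down-group shifts push O's electron affinity up.
Note the exception: Ge has a higher electron affinity than As, contrary to the simple trend — adding an electron to As's half-filled 4p³ is unfavourable, so Ge (4p²) has the more exothermic EA.
Approximate values (kJ/mol): O 141, K 48, Ge 119, As 78.
So from highest to lowest: O > Ge > As > K.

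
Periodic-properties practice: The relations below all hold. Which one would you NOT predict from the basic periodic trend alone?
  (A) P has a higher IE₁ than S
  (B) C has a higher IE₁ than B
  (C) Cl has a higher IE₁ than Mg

The general trend: IE₁ increases across a period and decreases down a group.
(A) P (period 3, group 15) vs S (period 3, group 16): the stated order contradicts the simple trend.
(B) C (period 2, group 14) vs B (period 2, group 13): the stated order agrees with the simple trend.
(C) Cl (period 3, group 17) vs Mg (period 3, group 2): the stated order agrees with the simple trend.
The exception is (A): S (3p⁴) ionizes more easily than half-filled P (3p³) because the paired 3p electron in S is pushed out by e⁻–e⁻ repulsion.

(A)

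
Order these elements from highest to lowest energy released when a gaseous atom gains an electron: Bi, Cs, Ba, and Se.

Se is in period 4, group 16; Cs is in period 6, group 1; Ba is in period 6, group 2; Bi is in period 6, group 15.
Electron affinity generally becomes more exothermic across a period toward the halogens and less exothermic down a group.
Here both period and group differ, so the two effects have to be weighed against each other.
Cs > Ba: this pair runs against the simple trend — see the exception note.
Bi > Cs: Bi lies to the right of Cs in period 6, so the across-period effect alone puts Bi higher.
Se > Bi: both effects reinforce here, so Se is clearly the higher of the two.
Note the exception: Cs has a higher electron affinity than Ba, contrary to the simple trend — adding an electron to Ba (ns²) has to open a new, higher-energy np subshell, which is unfavourable.
Approximate values (kJ/mol): Se 195, Cs 46, Ba 14, Bi 91.
So from highest to lowest: Se > Bi > Cs > Ba.

Se > Bi > Cs > Ba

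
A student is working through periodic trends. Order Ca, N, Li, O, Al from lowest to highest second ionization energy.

Ca, Al, N, O, Li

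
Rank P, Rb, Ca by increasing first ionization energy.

Across a period the outer electron is held more tightly (higher IE₁); down a group it sits in a higher shell, more shielded, and comes off more easily.
Neither a single period nor a single group — weigh both effects.
Ca > Rb: both effects reinforce here, so Ca is clearly the higher of the two.
P > Ca: relative to Ca, both the across-period and down-group shifts push P's first ionization energy up.
Tabulated first ionization energy (kJ/mol): P 1012, Ca 590, Rb 403.
So from lowest to highest: Rb < Ca < P.

Rb < Ca < P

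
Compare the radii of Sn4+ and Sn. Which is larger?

Sn

Forming Sn4+ removes 4 electrons from Sn. Fewer electrons for the same nuclear charge means less shielding and a higher Z_eff on the remaining electrons.
A cation is smaller than its parent atom: Sn4+ < Sn.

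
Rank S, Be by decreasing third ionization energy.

After 2 electrons have been removed, what remains? S²⁺ still has 4 valence electrons; Be²⁺ is the bare [He] core.
Breaking into a closed-shell core is much more expensive than removing a leftover valence electron — Be has the largest IE_3 here.
The numbers (kJ/mol): S 3357, Be 14849.
So the third ionization energies run S < Be.

Be > S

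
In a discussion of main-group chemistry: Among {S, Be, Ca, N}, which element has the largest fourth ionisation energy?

The fourth ionization energy removes an electron from the +3 ion. For each element: S³⁺ still has 3 valence electrons; Be³⁺ is already 1 electron into the core; Ca³⁺ is already 1 electron into the core; N³⁺ still has 2 valence electrons.
Usually core removal costs more than valence removal, but here the competition is close: a tightly held n=2 valence electron can cost more to remove than an n=3 core electron, so the actual values have to decide it.
Valence configurations: S³⁺ [Ne]3s²3p¹, N³⁺ [He]2s².
Tabulated IE_4 (kJ/mol): S 4556, Be 21007, Ca 6491, N 7475.
Putting it together, IE_4: S < Ca < N < Be.

Be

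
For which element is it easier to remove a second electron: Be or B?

Be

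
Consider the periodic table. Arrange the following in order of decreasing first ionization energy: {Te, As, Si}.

First ionization energy rises across a period (greater Z_eff holds electrons more tightly) and falls down a group (valence electrons are farther from the nucleus).
These sit on a diagonal, where the across-period and down-group effects partly cancel.
Te > Si: the two effects oppose for this pair; the across-period effect wins (869 vs 786 kJ/mol).
As > Te: period and group pull opposite ways; the down-group shift dominates (947 vs 869 kJ/mol).
For reference (kJ/mol): Si 786, As 947, Te 869.
So from highest to lowest: As > Te > Si.

As, Te, Si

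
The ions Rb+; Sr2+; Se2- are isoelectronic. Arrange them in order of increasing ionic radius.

Sr2+ < Rb+ < Se2-

All of these have 36 electrons, so size is governed by nuclear charge alone: the more protons, the stronger the pull on the same electron cloud, and the smaller the ion.
Nuclear charges: Sr2+ (Z=38), Rb+ (Z=37), Se2- (Z=34).
Smallest to largest: Sr2+ < Rb+ < Se2-.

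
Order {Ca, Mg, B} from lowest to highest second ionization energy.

The second ionization energy removes an electron from the +1 ion. For each element: Ca⁺ still has 1 valence electron; Mg⁺ still has 1 valence electron; B⁺ still has 2 valence electrons.
All are still removing valence electrons, so compare the +1 ions as you would atoms: IE_2 generally rises across a period (higher Z_eff) and falls down a group (larger shell), subject to the usual subshell exceptions.
Valence configurations: Ca⁺ [Ar]4s¹, Mg⁺ [Ne]3s¹, B⁺ [He]2s².
Approximate IE_2 values (kJ/mol): Ca 1145, Mg 1451, B 2427.
Overall IE_2 order: Ca < Mg < B.

Ca, Mg, B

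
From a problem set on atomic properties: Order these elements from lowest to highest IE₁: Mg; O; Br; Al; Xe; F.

O is in period 2, group 16; F is in period 2, group 17; Mg is in period 3, group 2; Al is in period 3, group 13; Br is in period 4, group 17; Xe is in period 5, group 18.
Removing the outermost electron gets harder across a period and easier down a group.
Neither a single period nor a single group — weigh both effects.
Mg > Al: this pair runs against the simple trend — see the exception note.
Br > Mg: the two effects oppose for this pair; the across-period effect wins (1140 vs 738 kJ/mol).
Xe > Br: the two effects oppose for this pair; the across-period effect wins (1170 vs 1140 kJ/mol).
O > Xe: period and group pull opposite ways; the down-group shift dominates (1314 vs 1170 kJ/mol).
F > O: F lies to the right of O in period 2, so the across-period effect alone puts F higher.
Note the exception: Mg has a higher first ionization energy than Al, contrary to the simple trend — Al's single 3p electron is easier to remove than one from Mg's filled 3s².
For reference (kJ/mol): O 1314, F 1681, Mg 738, Al 578, Br 1140, Xe 1170.
So from lowest to highest: Al < Mg < Br < Xe < O < F.

Al, Mg, Br, Xe, O, F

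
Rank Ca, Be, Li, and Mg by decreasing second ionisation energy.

The second ionization energy removes an electron from the +1 ion. For each element: Ca⁺ still has 1 valence electron; Be⁺ still has 1 valence electron; Li⁺ is the bare [He] core; Mg⁺ still has 1 valence electron.
Pulling an electron out of a noble-gas core costs far more than removing a remaining valence electron, so Li sits at the high end of IE_2.
Valence configurations: Ca⁺ [Ar]4s¹, Be⁺ [He]2s¹, Mg⁺ [Ne]3s¹.
The numbers (kJ/mol): Ca 1145, Be 1757, Li 7298, Mg 1451.
Hence IE_2: Ca < Mg < Be < Li.

Li > Be > Mg > Ca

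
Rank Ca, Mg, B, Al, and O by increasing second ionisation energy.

Ca < Mg < Al < B < O

IE_2 is the cost of taking one more electron from the +1 cation: Ca⁺ still has 1 valence electron; Mg⁺ still has 1 valence electron; B⁺ still has 2 valence electrons; Al⁺ still has 2 valence electrons; O⁺ still has 5 valence electrons.
All are still removing valence electrons, so compare the +1 ions as you would atoms: IE_2 generally rises across a period (higher Z_eff) and falls down a group (larger shell), subject to the usual subshell exceptions.
Valence configurations: Ca⁺ [Ar]4s¹, Mg⁺ [Ne]3s¹, B⁺ [He]2s², Al⁺ [Ne]3s², O⁺ [He]2s²2p³.
Tabulated IE_2 (kJ/mol): Ca 1145, Mg 1451, B 2427, Al 1817, O 3388.
Putting it together, IE_2: Ca < Mg < Al < B < O.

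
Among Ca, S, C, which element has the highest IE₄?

Consider each +3 ion: Ca³⁺ is already 1 electron into the core; S³⁺ still has 3 valence electrons; C³⁺ still has 1 valence electron.
Core electrons are held far more tightly than valence electrons, so Ca tops the IE_4 order.
Valence configurations: S³⁺ [Ne]3s²3p¹, C³⁺ [He]2s¹.
Approximate IE_4 values (kJ/mol): Ca 6491, S 4556, C 6223.
Hence IE_4: S < C < Ca.

Ca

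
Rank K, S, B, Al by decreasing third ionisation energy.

Consider each +2 ion: K²⁺ is already 1 electron into the core; S²⁺ still has 4 valence electrons; B²⁺ still has 1 valence electron; Al²⁺ still has 1 valence electron.
Core electrons are held far more tightly than valence electrons, so K tops the IE_3 order.
Valence configurations: S²⁺ [Ne]3s²3p², B²⁺ [He]2s¹, Al²⁺ [Ne]3s¹.
Tabulated IE_3 (kJ/mol): K 4420, S 3357, B 3660, Al 2745.
Hence IE_3: Al < S < B < K.

K > B > S > Al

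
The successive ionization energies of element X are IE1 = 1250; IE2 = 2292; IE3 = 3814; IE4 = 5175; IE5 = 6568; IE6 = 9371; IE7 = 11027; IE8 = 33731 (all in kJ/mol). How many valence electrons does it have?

7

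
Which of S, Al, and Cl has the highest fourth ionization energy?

After 3 electrons have been removed, what remains? S³⁺ still has 3 valence electrons; Al³⁺ is the bare [Ne] core; Cl³⁺ still has 4 valence electrons.
Core electrons are held far more tightly than valence electrons, so Al tops the IE_4 order.
Valence configurations: S³⁺ [Ne]3s²3p¹, Cl³⁺ [Ne]3s²3p².
Tabulated IE_4 (kJ/mol): S 4556, Al 11577, Cl 5159.
Putting it together, IE_4: S < Cl < Al.

Al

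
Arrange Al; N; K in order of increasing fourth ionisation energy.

K < N < Al

The fourth ionization energy removes an electron from the +3 ion. For each element: Al³⁺ is the bare [Ne] core; N³⁺ still has 2 valence electrons; K³⁺ is already 2 electrons into the core.
Usually core removal costs more than valence removal, but here the competition is close: a tightly held n=2 valence electron can cost more to remove than an n=3 core electron, so the actual values have to decide it.
Approximate IE_4 values (kJ/mol): Al 11577, N 7475, K 5877.
Hence IE_4: K < N < Al.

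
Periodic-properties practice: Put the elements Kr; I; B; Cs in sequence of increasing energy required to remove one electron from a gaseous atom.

Cs < B < I < Kr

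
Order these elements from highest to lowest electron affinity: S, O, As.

O is in period 2, group 16; S is in period 3, group 16; As is in period 4, group 15.
Electron affinity generally becomes more exothermic across a period toward the halogens and less exothermic down a group.
Neither a single period nor a single group — weigh both effects.
O > As: relative to As, both the across-period and down-group shifts push O's electron affinity up.
S > O: this pair runs against the simple trend — see the exception note.
Note the exception: S has a higher electron affinity than O, contrary to the simple trend — the compact 2p subshell of O repels the added electron more than S's larger 3p does.
For reference (kJ/mol): O 141, S 200, As 78.
So from highest to lowest: S > O > As.

S > O > As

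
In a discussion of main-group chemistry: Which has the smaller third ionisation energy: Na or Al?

Al

The third ionization energy removes an electron from the +2 ion. For each element: Na²⁺ is already 1 electron into the core; Al²⁺ still has 1 valence electron.
Breaking into a closed-shell core is much more expensive than removing a leftover valence electron — Na has the largest IE_3 here.
The numbers (kJ/mol): Na 6910, Al 2745.
Putting it together, IE_3: Al < Na.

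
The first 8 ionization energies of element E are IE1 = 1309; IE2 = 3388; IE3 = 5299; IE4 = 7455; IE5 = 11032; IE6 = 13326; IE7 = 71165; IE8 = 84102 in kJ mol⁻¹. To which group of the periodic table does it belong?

Group 16

Look for the largest jump between consecutive ionization energies: IE7/IE6 ≈ 5.3, far larger than any earlier ratio.
That jump marks the point where a core electron is being removed. So the atom has 6 valence electrons.
A main-group element with 6 valence electrons is in group 16.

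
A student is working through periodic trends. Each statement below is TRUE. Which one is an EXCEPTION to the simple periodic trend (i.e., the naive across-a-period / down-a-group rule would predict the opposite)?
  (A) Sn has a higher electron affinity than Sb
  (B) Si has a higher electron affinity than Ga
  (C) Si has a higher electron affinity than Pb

(A)

The general trend: electron affinity increases across a period and decreases down a group.
(A) Sn (period 5, group 14) vs Sb (period 5, group 15): the stated order contradicts the simple trend.
(B) Si (period 3, group 14) vs Ga (period 4, group 13): the stated order agrees with the simple trend.
(C) Si (period 3, group 14) vs Pb (period 6, group 14): the stated order agrees with the simple trend.
The exception is (A): adding an electron to Sb's half-filled 5p³ is unfavourable, so Sn has the more exothermic EA.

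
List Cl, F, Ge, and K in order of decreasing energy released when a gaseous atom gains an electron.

Cl > F > Ge > K

F is in period 2, group 17; Cl is in period 3, group 17; K is in period 4, group 1; Ge is in period 4, group 14.
Electron affinity generally becomes more exothermic across a period toward the halogens and less exothermic down a group.
These span different periods and groups, so the two trends combine.
Ge > K: Ge lies to the right of K in period 4, so the across-period effect alone puts Ge higher.
F > Ge: relative to Ge, both the across-period and down-group shifts push F's electron affinity up.
Cl > F: this pair runs against the simple trend — see the exception note.
Note the exception: Cl has a higher electron affinity than F, contrary to the simple trend — F's small 2p subshell makes the incoming electron feel strong e⁻–e⁻ repulsion, so Cl actually releases more energy on gaining an electron.
Tabulated electron affinity (kJ/mol): F 328, Cl 349, K 48, Ge 119.
So from highest to lowest: Cl > F > Ge > K.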